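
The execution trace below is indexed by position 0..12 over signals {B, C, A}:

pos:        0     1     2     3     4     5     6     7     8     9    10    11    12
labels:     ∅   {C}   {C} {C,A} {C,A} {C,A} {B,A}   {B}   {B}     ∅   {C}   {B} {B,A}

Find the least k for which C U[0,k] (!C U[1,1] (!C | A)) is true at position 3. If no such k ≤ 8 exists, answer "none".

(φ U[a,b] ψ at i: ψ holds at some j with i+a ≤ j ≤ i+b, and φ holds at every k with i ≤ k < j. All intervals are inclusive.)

Need earliest j ≥ 3 with (!C U[1,1] (!C | A)), and C at every k in [3,j-1].
  j=3: rhs fails.
  j=4: rhs fails.
  j=5: rhs fails.
  j=6: rhs holds; lhs holds on [3,5]. k = 3.

3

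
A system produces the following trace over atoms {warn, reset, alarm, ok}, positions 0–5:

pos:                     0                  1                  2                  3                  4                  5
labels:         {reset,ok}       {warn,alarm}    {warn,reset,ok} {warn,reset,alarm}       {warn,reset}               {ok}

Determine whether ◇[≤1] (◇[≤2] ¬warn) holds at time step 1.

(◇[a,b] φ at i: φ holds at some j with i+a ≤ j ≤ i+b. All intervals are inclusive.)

No

Check ◇[≤2] ¬warn at each j in [1,2]:
  j=1: fails (none in [1,3])
  j=2: fails (none in [2,4])
No position in the window satisfies it → formula fails.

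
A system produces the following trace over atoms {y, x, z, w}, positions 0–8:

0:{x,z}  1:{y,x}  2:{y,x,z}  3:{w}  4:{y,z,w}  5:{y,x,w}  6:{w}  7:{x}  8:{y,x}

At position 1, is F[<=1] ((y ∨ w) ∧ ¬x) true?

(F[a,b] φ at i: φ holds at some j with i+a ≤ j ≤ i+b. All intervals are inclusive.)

Check ((y ∨ w) ∧ ¬x) at each j in [1,2]:
  j=1: false
  j=2: false
No position in the window satisfies it → formula fails.

False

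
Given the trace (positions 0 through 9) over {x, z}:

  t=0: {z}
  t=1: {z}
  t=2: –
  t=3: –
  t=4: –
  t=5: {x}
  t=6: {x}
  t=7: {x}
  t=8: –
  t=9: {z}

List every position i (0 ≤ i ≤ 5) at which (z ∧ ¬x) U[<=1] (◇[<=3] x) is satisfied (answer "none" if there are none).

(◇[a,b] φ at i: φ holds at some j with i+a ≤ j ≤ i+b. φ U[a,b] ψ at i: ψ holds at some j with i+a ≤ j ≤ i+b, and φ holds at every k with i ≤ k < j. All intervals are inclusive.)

Evaluate at each i in [0,5]:
  i=0: ✗ (no rhs in [0,1])
  i=1: ✓ (rhs at j=2; lhs holds on [1,1])
  i=2: ✓ (rhs at j=2)
  i=3: ✓ (rhs at j=3)
  i=4: ✓ (rhs at j=4)
  i=5: ✓ (rhs at j=5)

1, 2, 3, 4, 5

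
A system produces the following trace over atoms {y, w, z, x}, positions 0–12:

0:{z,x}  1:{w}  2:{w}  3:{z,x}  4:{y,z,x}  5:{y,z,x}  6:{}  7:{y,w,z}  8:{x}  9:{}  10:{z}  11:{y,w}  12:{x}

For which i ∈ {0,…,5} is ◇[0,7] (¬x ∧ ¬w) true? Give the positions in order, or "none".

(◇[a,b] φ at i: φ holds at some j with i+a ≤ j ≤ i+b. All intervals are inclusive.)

0, 1, 2, 3, 4, 5

Evaluate at each i in [0,5]:
  i=0: ✓ (witness j=6)
  i=1: ✓ (witness j=6)
  i=2: ✓ (witness j=6)
  i=3: ✓ (witness j=6)
  i=4: ✓ (witness j=6)
  i=5: ✓ (witness j=6)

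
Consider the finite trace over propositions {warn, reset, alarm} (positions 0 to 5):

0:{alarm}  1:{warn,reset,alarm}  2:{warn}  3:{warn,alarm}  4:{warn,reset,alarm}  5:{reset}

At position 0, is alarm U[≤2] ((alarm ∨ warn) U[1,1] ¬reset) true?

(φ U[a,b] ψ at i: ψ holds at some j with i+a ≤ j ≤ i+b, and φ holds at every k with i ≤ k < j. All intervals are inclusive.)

Need some j in [0,2] with ((alarm ∨ warn) U[1,1] ¬reset), and alarm at every k in [0,j-1].
  j=0: ((alarm ∨ warn) U[1,1] ¬reset) — fails.
  j=1: ((alarm ∨ warn) U[1,1] ¬reset) holds; alarm holds at every k in [0,0] → satisfied.

Yes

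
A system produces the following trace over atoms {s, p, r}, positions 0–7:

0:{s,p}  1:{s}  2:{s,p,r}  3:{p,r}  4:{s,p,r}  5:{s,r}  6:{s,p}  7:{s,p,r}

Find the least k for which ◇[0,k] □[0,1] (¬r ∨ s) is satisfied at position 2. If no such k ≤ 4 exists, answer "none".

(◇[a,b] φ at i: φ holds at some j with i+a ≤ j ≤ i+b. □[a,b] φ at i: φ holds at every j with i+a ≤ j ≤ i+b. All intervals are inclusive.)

Scan j = 2,3,… for □[0,1] (¬r ∨ s):
  j=2: fails
  j=3: fails
  j=4: holds
First hit at j=4, so smallest k = 4-2 = 2.

2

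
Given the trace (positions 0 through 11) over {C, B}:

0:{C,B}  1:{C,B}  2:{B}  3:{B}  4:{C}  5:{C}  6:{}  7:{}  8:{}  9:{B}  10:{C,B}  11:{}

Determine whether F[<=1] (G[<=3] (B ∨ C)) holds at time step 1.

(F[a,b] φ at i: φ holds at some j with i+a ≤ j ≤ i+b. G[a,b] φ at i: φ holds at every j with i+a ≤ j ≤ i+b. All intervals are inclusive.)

True

Check G[<=3] (B ∨ C) at each j in [1,2]:
  j=1: holds on [1,4]
  j=2: holds on [2,5]
Found at j=1 → formula holds.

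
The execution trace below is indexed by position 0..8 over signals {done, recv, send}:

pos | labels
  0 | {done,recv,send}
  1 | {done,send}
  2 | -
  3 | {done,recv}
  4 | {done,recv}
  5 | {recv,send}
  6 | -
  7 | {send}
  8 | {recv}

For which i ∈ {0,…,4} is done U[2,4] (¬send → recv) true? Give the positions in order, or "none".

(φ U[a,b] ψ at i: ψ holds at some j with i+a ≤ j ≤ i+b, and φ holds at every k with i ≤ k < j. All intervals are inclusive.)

Evaluate at each i in [0,4]:
  i=0: ✗ (lhs fails at k=2 before rhs at j=3)
  i=1: ✗ (lhs fails at k=2 before rhs at j=3)
  i=2: ✗ (lhs fails at k=2 before rhs at j=4)
  i=3: ✓ (rhs at j=5; lhs holds on [3,4])
  i=4: ✗ (lhs fails at k=5 before rhs at j=7)

3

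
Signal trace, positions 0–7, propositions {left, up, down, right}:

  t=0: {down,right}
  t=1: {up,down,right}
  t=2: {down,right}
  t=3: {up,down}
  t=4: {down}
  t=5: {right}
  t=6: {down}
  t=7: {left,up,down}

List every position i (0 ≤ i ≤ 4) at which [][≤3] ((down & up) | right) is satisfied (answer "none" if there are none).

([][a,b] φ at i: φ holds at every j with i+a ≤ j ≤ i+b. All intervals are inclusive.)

0

Evaluate at each i in [0,4]:
  i=0: ✓ (all of [0,3])
  i=1: ✗ (fails at j=4)
  i=2: ✗ (fails at j=4)
  i=3: ✗ (fails at j=4)
  i=4: ✗ (fails at j=4)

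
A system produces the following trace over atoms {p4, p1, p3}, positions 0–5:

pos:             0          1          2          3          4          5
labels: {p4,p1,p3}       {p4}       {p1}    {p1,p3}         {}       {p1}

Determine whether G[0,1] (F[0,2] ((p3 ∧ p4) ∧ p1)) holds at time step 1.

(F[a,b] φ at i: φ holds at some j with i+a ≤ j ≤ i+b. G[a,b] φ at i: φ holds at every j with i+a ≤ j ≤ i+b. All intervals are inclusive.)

Check F[0,2] ((p3 ∧ p4) ∧ p1) at every j in [1,2]:
  j=1: fails (none in [1,3])
  j=2: fails (none in [2,4])
Fails at j=1 → formula fails.

Does not hold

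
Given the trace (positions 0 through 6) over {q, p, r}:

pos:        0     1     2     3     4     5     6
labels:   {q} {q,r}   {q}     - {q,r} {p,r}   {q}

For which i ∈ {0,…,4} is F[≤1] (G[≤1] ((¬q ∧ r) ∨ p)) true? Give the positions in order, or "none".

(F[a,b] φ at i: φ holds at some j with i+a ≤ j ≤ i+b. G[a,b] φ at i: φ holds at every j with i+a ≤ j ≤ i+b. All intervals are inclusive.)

none

Evaluate at each i in [0,4]:
  i=0: ✗ (none in [0,1])
  i=1: ✗ (none in [1,2])
  i=2: ✗ (none in [2,3])
  i=3: ✗ (none in [3,4])
  i=4: ✗ (none in [4,5])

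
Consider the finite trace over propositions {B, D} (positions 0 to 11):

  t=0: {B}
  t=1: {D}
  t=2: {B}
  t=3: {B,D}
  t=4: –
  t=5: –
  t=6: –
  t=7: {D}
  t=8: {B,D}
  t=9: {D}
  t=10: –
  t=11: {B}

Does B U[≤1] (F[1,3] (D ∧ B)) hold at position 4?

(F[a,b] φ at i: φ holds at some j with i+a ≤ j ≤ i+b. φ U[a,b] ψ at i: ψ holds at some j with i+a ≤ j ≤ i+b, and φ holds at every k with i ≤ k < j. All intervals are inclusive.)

Need some j in [4,5] with F[1,3] (D ∧ B), and B at every k in [4,j-1].
  j=4: F[1,3] (D ∧ B) — fails (none in [5,7]).
  j=5: F[1,3] (D ∧ B) holds, but B fails at k=4 → not this j.
No j in the window works → until fails.

No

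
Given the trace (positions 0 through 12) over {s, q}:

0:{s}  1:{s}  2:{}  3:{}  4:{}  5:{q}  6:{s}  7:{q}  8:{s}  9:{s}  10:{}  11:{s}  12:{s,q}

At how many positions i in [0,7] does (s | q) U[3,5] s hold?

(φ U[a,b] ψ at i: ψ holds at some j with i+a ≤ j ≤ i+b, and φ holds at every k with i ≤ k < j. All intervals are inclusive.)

2

Evaluate at each i in [0,7]:
  i=0: ✗ (no rhs in [3,5])
  i=1: ✗ (lhs fails at k=2 before rhs at j=6)
  i=2: ✗ (lhs fails at k=2 before rhs at j=6)
  i=3: ✗ (lhs fails at k=3 before rhs at j=6)
  i=4: ✗ (lhs fails at k=4 before rhs at j=8)
  i=5: ✓ (rhs at j=8; lhs holds on [5,7])
  i=6: ✓ (rhs at j=9; lhs holds on [6,8])
  i=7: ✗ (lhs fails at k=10 before rhs at j=11)
Positions where it holds: {5, 6} → 2.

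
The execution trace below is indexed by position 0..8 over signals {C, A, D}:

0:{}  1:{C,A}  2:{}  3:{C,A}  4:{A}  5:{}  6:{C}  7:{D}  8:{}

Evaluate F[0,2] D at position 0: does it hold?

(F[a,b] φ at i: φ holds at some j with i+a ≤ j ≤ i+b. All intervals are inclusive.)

No

Check D at each j in [0,2]:
  j=0: false
  j=1: false
  j=2: false
No position in the window satisfies it → formula fails.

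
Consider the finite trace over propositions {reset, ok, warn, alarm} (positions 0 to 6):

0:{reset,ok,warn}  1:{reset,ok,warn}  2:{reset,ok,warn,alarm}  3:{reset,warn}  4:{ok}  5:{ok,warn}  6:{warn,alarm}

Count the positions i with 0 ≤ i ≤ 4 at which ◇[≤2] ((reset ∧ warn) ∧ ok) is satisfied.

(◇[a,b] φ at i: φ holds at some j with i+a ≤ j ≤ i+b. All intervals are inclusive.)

3

Evaluate at each i in [0,4]:
  i=0: ✓ (witness j=0)
  i=1: ✓ (witness j=1)
  i=2: ✓ (witness j=2)
  i=3: ✗ (none in [3,5])
  i=4: ✗ (none in [4,6])
Positions where it holds: {0, 1, 2} → 3.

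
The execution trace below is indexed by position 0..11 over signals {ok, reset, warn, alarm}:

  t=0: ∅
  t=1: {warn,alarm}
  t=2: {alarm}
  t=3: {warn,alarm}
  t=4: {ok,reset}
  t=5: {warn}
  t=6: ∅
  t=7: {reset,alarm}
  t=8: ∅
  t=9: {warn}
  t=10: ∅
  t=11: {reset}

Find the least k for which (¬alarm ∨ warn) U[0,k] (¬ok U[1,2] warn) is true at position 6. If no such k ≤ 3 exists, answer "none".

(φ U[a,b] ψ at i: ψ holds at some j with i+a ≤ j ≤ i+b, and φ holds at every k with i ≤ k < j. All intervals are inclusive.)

1

Need earliest j ≥ 6 with (¬ok U[1,2] warn), and (¬alarm ∨ warn) at every k in [6,j-1].
  j=6: rhs fails.
  j=7: rhs holds; lhs holds on [6,6]. k = 1.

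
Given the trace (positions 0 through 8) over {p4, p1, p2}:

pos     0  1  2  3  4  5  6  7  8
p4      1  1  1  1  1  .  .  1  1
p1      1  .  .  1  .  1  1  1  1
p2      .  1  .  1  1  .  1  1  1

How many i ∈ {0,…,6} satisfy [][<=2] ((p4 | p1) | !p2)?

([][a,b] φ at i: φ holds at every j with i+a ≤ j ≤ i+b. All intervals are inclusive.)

7

Evaluate at each i in [0,6]:
  i=0: ✓ (all of [0,2])
  i=1: ✓ (all of [1,3])
  i=2: ✓ (all of [2,4])
  i=3: ✓ (all of [3,5])
  i=4: ✓ (all of [4,6])
  i=5: ✓ (all of [5,7])
  i=6: ✓ (all of [6,8])
Positions where it holds: {0, 1, 2, 3, 4, 5, 6} → 7.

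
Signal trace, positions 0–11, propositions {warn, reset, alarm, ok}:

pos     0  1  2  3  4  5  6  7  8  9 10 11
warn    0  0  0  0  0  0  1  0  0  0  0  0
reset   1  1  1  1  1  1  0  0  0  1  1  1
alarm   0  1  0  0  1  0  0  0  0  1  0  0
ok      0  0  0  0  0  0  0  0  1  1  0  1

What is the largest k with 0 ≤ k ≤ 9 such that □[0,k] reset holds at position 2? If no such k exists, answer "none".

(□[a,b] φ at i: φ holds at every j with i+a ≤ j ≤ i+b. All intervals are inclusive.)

reset must hold from j=2 onward; find where it first fails.
  j=2: holds
  j=3: holds
  j=4: holds
  j=5: holds
  j=6: fails
Holds on [2,5], so largest k = 3.

3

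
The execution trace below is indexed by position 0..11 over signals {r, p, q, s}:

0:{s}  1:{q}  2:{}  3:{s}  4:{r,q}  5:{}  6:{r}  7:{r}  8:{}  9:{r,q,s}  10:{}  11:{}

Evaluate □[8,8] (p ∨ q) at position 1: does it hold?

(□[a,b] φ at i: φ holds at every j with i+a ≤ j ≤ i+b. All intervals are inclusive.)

Check (p ∨ q) at every j in [9,9]:
  j=9: true
All positions satisfy it → formula holds.

Yes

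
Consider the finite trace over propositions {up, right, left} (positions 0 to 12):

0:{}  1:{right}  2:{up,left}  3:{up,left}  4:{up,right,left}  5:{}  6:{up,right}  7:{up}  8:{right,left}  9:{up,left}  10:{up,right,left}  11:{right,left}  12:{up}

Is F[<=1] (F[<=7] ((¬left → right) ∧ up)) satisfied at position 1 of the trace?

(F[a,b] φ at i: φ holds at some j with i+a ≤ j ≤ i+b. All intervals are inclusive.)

Holds

Check F[<=7] ((¬left → right) ∧ up) at each j in [1,2]:
  j=1: holds (witness at 2)
  j=2: holds (witness at 2)
Found at j=1 → formula holds.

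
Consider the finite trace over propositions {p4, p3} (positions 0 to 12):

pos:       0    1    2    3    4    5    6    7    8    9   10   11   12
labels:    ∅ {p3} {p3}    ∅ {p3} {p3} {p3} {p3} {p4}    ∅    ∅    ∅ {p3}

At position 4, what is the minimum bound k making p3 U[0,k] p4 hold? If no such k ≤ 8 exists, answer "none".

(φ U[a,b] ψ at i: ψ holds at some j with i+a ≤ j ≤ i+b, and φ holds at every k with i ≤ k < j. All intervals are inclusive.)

4

Need earliest j ≥ 4 with p4, and p3 at every k in [4,j-1].
  j=4: rhs fails.
  j=5: rhs fails.
  j=6: rhs fails.
  j=7: rhs fails.
  j=8: rhs holds; lhs holds on [4,7]. k = 4.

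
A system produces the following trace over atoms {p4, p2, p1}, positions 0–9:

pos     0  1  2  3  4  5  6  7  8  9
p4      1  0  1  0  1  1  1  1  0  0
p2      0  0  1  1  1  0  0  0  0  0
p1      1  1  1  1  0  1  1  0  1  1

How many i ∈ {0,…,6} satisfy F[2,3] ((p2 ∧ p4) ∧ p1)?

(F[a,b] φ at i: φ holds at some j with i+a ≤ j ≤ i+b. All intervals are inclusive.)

Evaluate at each i in [0,6]:
  i=0: ✓ (witness j=2)
  i=1: ✗ (none in [3,4])
  i=2: ✗ (none in [4,5])
  i=3: ✗ (none in [5,6])
  i=4: ✗ (none in [6,7])
  i=5: ✗ (none in [7,8])
  i=6: ✗ (none in [8,9])
Positions where it holds: {0} → 1.

1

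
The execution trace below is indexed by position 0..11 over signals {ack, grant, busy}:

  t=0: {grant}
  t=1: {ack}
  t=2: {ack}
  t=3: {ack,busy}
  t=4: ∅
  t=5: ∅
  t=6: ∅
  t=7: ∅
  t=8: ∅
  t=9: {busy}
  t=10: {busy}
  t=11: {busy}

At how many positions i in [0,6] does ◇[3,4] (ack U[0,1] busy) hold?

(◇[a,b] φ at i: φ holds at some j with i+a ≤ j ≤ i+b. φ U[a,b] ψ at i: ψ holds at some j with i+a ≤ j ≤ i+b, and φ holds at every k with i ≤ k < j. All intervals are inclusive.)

Evaluate at each i in [0,6]:
  i=0: ✓ (witness j=3)
  i=1: ✗ (none in [4,5])
  i=2: ✗ (none in [5,6])
  i=3: ✗ (none in [6,7])
  i=4: ✗ (none in [7,8])
  i=5: ✓ (witness j=9)
  i=6: ✓ (witness j=9)
Positions where it holds: {0, 5, 6} → 3.

3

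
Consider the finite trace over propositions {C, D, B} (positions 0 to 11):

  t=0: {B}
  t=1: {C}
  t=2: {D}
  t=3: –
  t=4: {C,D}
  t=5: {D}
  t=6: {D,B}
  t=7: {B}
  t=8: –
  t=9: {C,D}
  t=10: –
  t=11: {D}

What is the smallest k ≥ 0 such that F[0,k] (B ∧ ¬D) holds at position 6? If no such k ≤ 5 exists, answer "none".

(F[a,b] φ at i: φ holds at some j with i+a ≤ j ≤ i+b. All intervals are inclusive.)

1

Scan j = 6,7,… for (B ∧ ¬D):
  j=6: fails
  j=7: holds
First hit at j=7, so smallest k = 7-6 = 1.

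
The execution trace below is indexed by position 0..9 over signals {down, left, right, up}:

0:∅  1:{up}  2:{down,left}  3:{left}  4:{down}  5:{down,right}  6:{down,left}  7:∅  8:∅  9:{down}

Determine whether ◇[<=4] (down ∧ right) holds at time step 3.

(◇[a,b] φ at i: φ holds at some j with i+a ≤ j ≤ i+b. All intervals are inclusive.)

Check (down ∧ right) at each j in [3,7]:
  j=3: false
  j=4: false
  j=5: true
  j=6: false
  j=7: false
Found at j=5 → formula holds.

Holds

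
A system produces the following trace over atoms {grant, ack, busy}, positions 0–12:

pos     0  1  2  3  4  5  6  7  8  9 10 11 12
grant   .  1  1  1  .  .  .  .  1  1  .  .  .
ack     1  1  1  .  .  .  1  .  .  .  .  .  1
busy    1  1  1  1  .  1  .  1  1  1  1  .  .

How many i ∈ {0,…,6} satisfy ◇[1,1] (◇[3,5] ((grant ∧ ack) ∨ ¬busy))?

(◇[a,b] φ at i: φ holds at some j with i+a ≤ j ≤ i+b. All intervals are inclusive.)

5

Evaluate at each i in [0,6]:
  i=0: ✓ (witness j=1)
  i=1: ✓ (witness j=2)
  i=2: ✓ (witness j=3)
  i=3: ✗ (none in [4,4])
  i=4: ✗ (none in [5,5])
  i=5: ✓ (witness j=6)
  i=6: ✓ (witness j=7)
Positions where it holds: {0, 1, 2, 5, 6} → 5.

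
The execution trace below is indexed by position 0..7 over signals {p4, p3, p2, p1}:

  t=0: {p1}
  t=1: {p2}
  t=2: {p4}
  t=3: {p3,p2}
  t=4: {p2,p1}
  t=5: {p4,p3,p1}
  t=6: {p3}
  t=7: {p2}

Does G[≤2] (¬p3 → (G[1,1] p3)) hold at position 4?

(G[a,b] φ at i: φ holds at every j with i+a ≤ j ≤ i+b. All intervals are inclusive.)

Yes

Check (¬p3 → (G[1,1] p3)) at every j in [4,6]:
  j=4: antecedent true; consequent holds on [5,5] → ✓
  j=5: antecedent false → ✓
  j=6: antecedent false → ✓
All positions satisfy it → formula holds.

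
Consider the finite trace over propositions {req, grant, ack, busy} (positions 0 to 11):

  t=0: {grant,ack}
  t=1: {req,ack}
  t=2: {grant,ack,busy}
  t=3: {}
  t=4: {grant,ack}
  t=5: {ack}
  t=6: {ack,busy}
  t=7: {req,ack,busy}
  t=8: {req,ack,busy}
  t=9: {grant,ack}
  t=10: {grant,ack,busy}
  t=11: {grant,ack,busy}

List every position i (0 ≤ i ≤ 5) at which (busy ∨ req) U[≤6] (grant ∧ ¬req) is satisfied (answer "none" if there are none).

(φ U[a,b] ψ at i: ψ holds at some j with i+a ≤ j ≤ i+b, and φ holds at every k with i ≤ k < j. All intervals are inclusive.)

Evaluate at each i in [0,5]:
  i=0: ✓ (rhs at j=0)
  i=1: ✓ (rhs at j=2; lhs holds on [1,1])
  i=2: ✓ (rhs at j=2)
  i=3: ✗ (lhs fails at k=3 before rhs at j=4)
  i=4: ✓ (rhs at j=4)
  i=5: ✗ (lhs fails at k=5 before rhs at j=9)

0, 1, 2, 4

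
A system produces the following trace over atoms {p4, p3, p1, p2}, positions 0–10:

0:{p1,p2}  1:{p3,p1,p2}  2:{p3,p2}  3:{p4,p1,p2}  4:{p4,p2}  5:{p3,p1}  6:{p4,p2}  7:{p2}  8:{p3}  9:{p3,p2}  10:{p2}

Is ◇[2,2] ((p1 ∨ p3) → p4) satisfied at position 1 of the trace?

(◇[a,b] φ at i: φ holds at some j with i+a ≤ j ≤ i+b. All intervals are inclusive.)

Check ((p1 ∨ p3) → p4) at each j in [3,3]:
  j=3: true
Found at j=3 → formula holds.

True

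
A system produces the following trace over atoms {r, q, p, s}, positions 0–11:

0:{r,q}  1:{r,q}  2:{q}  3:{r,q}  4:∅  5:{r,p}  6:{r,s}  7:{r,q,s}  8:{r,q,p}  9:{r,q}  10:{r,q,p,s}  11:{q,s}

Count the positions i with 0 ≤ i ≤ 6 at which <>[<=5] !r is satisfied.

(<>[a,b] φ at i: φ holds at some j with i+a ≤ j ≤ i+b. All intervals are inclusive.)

Evaluate at each i in [0,6]:
  i=0: ✓ (witness j=2)
  i=1: ✓ (witness j=2)
  i=2: ✓ (witness j=2)
  i=3: ✓ (witness j=4)
  i=4: ✓ (witness j=4)
  i=5: ✗ (none in [5,10])
  i=6: ✓ (witness j=11)
Positions where it holds: {0, 1, 2, 3, 4, 6} → 6.

6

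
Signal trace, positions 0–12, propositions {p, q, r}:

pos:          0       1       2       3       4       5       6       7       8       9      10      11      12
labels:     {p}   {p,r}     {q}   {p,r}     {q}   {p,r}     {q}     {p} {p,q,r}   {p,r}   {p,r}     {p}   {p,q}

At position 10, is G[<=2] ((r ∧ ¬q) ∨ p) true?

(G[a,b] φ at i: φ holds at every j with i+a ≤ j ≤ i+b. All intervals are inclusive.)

True

Check ((r ∧ ¬q) ∨ p) at every j in [10,12]:
  j=10: true
  j=11: true
  j=12: true
All positions satisfy it → formula holds.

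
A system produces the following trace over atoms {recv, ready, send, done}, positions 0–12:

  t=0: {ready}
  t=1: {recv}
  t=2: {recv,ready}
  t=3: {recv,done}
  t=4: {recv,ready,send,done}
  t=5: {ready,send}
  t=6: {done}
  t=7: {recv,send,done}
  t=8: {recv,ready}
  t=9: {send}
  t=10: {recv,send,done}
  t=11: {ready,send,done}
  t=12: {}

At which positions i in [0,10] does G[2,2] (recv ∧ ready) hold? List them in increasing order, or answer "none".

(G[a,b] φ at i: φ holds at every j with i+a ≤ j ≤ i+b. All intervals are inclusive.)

0, 2, 6

Evaluate at each i in [0,10]:
  i=0: ✓ (all of [2,2])
  i=1: ✗ (fails at j=3)
  i=2: ✓ (all of [4,4])
  i=3: ✗ (fails at j=5)
  i=4: ✗ (fails at j=6)
  i=5: ✗ (fails at j=7)
  i=6: ✓ (all of [8,8])
  i=7: ✗ (fails at j=9)
  i=8: ✗ (fails at j=10)
  i=9: ✗ (fails at j=11)
  i=10: ✗ (fails at j=12)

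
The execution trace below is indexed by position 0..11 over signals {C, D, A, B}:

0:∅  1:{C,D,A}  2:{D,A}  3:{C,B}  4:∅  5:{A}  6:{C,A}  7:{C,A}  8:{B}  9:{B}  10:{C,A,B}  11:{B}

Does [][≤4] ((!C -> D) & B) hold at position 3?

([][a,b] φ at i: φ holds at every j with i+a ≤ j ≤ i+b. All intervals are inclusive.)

Check ((!C -> D) & B) at every j in [3,7]:
  j=3: true
  j=4: false
  j=5: false
  j=6: false
  j=7: false
Fails at j=4 → formula fails.

Does not hold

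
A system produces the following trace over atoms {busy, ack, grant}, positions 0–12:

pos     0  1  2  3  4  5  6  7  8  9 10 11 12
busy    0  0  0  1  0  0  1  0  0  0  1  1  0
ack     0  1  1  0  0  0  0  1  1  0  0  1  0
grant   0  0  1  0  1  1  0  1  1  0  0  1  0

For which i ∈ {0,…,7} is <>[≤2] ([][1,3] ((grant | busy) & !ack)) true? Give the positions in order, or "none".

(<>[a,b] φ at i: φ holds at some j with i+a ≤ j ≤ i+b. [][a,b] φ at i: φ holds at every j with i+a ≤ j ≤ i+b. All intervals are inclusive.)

Evaluate at each i in [0,7]:
  i=0: ✓ (witness j=2)
  i=1: ✓ (witness j=2)
  i=2: ✓ (witness j=2)
  i=3: ✓ (witness j=3)
  i=4: ✗ (none in [4,6])
  i=5: ✗ (none in [5,7])
  i=6: ✗ (none in [6,8])
  i=7: ✗ (none in [7,9])

0, 1, 2, 3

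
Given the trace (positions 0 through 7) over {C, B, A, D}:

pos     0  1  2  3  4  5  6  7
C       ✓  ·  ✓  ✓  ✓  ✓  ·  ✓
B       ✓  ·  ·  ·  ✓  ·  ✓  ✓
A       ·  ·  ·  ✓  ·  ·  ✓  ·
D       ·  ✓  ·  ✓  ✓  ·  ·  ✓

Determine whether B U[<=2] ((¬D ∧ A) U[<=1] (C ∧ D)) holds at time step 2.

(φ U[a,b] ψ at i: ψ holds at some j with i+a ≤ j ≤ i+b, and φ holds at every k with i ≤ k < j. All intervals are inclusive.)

Does not hold

Need some j in [2,4] with ((¬D ∧ A) U[<=1] (C ∧ D)), and B at every k in [2,j-1].
  j=2: ((¬D ∧ A) U[<=1] (C ∧ D)) — fails.
  j=3: ((¬D ∧ A) U[<=1] (C ∧ D)) holds, but B fails at k=2 → not this j.
  j=4: ((¬D ∧ A) U[<=1] (C ∧ D)) holds, but B fails at k=2 → not this j.
No j in the window works → until fails.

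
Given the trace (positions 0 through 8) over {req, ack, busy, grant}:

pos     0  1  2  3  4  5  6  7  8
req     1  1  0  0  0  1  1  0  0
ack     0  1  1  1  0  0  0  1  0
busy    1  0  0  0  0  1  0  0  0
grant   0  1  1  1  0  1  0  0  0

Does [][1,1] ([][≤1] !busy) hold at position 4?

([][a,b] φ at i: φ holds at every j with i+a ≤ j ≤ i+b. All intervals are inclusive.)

False

Check [][≤1] !busy at every j in [5,5]:
  j=5: fails at 5
Fails at j=5 → formula fails.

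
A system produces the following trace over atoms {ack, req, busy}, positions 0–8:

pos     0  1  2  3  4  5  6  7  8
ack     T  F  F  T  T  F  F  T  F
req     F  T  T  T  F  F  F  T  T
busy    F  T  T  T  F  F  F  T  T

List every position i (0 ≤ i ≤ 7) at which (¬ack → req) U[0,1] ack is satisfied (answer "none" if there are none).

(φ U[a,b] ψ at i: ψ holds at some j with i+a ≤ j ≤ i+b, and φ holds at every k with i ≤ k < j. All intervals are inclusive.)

Evaluate at each i in [0,7]:
  i=0: ✓ (rhs at j=0)
  i=1: ✗ (no rhs in [1,2])
  i=2: ✓ (rhs at j=3; lhs holds on [2,2])
  i=3: ✓ (rhs at j=3)
  i=4: ✓ (rhs at j=4)
  i=5: ✗ (no rhs in [5,6])
  i=6: ✗ (lhs fails at k=6 before rhs at j=7)
  i=7: ✓ (rhs at j=7)

0, 2, 3, 4, 7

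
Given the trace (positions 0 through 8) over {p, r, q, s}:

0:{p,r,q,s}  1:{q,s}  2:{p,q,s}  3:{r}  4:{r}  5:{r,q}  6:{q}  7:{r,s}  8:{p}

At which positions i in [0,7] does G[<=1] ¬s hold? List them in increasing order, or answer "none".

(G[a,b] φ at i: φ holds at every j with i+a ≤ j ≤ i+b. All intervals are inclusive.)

3, 4, 5

Evaluate at each i in [0,7]:
  i=0: ✗ (fails at j=0)
  i=1: ✗ (fails at j=1)
  i=2: ✗ (fails at j=2)
  i=3: ✓ (all of [3,4])
  i=4: ✓ (all of [4,5])
  i=5: ✓ (all of [5,6])
  i=6: ✗ (fails at j=7)
  i=7: ✗ (fails at j=7)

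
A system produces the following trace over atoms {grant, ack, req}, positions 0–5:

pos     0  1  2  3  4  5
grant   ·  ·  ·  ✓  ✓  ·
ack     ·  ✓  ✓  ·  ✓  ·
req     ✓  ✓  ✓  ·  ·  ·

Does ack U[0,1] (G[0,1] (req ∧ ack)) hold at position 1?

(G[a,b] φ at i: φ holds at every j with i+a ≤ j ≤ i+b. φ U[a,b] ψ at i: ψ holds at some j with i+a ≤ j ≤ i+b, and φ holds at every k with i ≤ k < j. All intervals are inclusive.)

Need some j in [1,2] with G[0,1] (req ∧ ack), and ack at every k in [1,j-1].
  j=1: G[0,1] (req ∧ ack) holds; no prefix to check → satisfied.

Yes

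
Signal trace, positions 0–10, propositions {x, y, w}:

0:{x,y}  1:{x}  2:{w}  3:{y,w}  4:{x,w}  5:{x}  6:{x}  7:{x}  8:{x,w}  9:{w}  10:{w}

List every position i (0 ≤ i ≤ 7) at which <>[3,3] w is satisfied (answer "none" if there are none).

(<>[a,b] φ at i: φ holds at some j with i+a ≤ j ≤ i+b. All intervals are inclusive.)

0, 1, 5, 6, 7

Evaluate at each i in [0,7]:
  i=0: ✓ (witness j=3)
  i=1: ✓ (witness j=4)
  i=2: ✗ (none in [5,5])
  i=3: ✗ (none in [6,6])
  i=4: ✗ (none in [7,7])
  i=5: ✓ (witness j=8)
  i=6: ✓ (witness j=9)
  i=7: ✓ (witness j=10)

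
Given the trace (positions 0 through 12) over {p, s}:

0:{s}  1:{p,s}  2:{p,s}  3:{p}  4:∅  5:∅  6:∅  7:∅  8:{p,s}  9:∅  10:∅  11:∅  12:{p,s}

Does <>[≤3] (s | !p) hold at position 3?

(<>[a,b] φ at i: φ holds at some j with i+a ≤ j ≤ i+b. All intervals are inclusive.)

Check (s | !p) at each j in [3,6]:
  j=3: false
  j=4: true
  j=5: true
  j=6: true
Found at j=4 → formula holds.

True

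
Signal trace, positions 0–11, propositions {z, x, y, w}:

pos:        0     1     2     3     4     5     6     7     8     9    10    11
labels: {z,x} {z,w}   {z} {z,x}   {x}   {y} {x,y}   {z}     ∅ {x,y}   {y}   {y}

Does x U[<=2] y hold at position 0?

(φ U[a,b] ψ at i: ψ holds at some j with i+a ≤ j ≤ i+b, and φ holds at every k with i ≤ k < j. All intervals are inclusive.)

False

Need some j in [0,2] with y, and x at every k in [0,j-1].
  j=0: y false.
  j=1: y false.
  j=2: y false.
No j in the window works → until fails.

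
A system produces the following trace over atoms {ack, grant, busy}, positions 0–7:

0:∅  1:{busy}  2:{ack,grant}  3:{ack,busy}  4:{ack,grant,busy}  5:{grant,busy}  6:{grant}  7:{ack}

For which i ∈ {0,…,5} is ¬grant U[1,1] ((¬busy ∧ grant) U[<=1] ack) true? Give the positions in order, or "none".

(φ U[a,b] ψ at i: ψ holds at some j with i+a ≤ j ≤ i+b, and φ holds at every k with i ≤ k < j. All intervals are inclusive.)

1, 3

Evaluate at each i in [0,5]:
  i=0: ✗ (no rhs in [1,1])
  i=1: ✓ (rhs at j=2; lhs holds on [1,1])
  i=2: ✗ (lhs fails at k=2 before rhs at j=3)
  i=3: ✓ (rhs at j=4; lhs holds on [3,3])
  i=4: ✗ (no rhs in [5,5])
  i=5: ✗ (lhs fails at k=5 before rhs at j=6)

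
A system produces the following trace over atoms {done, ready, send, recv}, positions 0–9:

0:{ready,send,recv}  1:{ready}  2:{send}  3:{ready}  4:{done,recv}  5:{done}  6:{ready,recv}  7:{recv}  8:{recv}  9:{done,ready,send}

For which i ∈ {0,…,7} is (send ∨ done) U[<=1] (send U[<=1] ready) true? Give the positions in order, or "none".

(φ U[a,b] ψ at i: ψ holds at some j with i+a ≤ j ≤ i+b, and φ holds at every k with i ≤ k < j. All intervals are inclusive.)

0, 1, 2, 3, 5, 6

Evaluate at each i in [0,7]:
  i=0: ✓ (rhs at j=0)
  i=1: ✓ (rhs at j=1)
  i=2: ✓ (rhs at j=2)
  i=3: ✓ (rhs at j=3)
  i=4: ✗ (no rhs in [4,5])
  i=5: ✓ (rhs at j=6; lhs holds on [5,5])
  i=6: ✓ (rhs at j=6)
  i=7: ✗ (no rhs in [7,8])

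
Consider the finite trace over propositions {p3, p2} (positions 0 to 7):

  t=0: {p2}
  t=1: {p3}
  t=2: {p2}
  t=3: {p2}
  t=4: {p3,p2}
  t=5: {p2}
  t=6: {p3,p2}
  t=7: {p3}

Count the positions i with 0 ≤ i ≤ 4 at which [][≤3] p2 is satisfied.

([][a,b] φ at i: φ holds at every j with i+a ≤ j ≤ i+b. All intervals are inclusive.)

2

Evaluate at each i in [0,4]:
  i=0: ✗ (fails at j=1)
  i=1: ✗ (fails at j=1)
  i=2: ✓ (all of [2,5])
  i=3: ✓ (all of [3,6])
  i=4: ✗ (fails at j=7)
Positions where it holds: {2, 3} → 2.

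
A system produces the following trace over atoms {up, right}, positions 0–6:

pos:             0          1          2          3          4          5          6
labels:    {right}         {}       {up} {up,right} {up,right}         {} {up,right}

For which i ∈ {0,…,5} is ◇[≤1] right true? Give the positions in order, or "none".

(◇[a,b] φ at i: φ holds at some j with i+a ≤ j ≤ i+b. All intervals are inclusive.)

0, 2, 3, 4, 5

Evaluate at each i in [0,5]:
  i=0: ✓ (witness j=0)
  i=1: ✗ (none in [1,2])
  i=2: ✓ (witness j=3)
  i=3: ✓ (witness j=3)
  i=4: ✓ (witness j=4)
  i=5: ✓ (witness j=6)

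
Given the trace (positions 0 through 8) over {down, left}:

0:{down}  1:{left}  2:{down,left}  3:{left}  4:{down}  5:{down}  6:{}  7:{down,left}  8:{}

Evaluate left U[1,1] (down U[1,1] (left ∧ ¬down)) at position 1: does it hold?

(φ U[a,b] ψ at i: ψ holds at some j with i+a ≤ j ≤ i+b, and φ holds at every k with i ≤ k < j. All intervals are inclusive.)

Need some j in [2,2] with (down U[1,1] (left ∧ ¬down)), and left at every k in [1,j-1].
  j=2: (down U[1,1] (left ∧ ¬down)) holds; left holds at every k in [1,1] → satisfied.

Holds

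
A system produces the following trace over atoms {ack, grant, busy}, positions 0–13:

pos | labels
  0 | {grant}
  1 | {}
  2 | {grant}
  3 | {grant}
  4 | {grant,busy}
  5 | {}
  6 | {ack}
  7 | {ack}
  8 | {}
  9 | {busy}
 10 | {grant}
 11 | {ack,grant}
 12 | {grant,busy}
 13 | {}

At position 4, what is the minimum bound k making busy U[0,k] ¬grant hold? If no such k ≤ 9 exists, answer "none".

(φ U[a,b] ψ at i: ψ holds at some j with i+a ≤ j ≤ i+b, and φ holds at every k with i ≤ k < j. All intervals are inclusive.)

1

Need earliest j ≥ 4 with ¬grant, and busy at every k in [4,j-1].
  j=4: rhs fails.
  j=5: rhs holds; lhs holds on [4,4]. k = 1.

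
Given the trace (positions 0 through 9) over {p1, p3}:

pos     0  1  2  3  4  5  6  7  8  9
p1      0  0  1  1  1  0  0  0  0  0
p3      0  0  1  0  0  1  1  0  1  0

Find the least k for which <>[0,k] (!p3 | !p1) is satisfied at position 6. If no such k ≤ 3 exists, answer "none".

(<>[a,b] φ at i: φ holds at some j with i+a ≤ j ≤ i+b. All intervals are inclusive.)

0

Scan j = 6,7,… for (!p3 | !p1):
  j=6: holds
First hit at j=6, so smallest k = 6-6 = 0.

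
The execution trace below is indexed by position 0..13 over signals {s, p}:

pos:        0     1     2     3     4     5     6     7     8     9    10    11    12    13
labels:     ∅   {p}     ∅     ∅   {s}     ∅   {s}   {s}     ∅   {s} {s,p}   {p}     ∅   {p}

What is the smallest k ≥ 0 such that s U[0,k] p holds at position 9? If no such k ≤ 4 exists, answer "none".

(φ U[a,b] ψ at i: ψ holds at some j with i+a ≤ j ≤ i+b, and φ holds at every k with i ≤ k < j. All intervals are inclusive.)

Need earliest j ≥ 9 with p, and s at every k in [9,j-1].
  j=9: rhs fails.
  j=10: rhs holds; lhs holds on [9,9]. k = 1.

1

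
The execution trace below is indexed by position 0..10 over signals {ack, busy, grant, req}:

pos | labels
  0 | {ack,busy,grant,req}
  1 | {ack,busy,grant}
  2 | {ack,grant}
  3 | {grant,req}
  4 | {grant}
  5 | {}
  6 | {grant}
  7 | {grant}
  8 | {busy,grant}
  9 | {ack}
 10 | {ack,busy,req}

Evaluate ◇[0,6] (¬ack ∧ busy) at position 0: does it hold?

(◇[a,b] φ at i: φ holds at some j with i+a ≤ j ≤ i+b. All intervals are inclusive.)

False

Check (¬ack ∧ busy) at each j in [0,6]:
  j=0: false
  j=1: false
  j=2: false
  j=3: false
  j=4: false
  j=5: false
  j=6: false
No position in the window satisfies it → formula fails.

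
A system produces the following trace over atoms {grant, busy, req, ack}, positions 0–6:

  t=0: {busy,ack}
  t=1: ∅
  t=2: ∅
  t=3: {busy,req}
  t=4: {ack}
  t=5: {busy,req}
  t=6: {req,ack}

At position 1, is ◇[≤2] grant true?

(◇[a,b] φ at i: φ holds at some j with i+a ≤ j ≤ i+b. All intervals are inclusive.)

Check grant at each j in [1,3]:
  j=1: false
  j=2: false
  j=3: false
No position in the window satisfies it → formula fails.

Does not hold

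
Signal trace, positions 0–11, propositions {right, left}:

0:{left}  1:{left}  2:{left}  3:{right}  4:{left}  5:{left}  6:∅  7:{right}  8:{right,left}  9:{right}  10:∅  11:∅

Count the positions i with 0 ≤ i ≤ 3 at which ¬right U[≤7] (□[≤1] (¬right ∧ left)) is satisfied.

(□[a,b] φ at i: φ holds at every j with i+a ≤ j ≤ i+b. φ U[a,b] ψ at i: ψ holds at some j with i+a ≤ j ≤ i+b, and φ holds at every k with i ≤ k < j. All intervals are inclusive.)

2

Evaluate at each i in [0,3]:
  i=0: ✓ (rhs at j=0)
  i=1: ✓ (rhs at j=1)
  i=2: ✗ (lhs fails at k=3 before rhs at j=4)
  i=3: ✗ (lhs fails at k=3 before rhs at j=4)
Positions where it holds: {0, 1} → 2.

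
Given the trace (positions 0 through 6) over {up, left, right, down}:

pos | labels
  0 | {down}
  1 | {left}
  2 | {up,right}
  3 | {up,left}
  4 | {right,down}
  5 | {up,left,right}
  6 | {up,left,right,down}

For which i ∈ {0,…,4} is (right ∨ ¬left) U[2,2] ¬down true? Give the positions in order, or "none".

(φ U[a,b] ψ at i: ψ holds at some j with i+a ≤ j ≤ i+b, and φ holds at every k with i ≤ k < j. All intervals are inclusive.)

Evaluate at each i in [0,4]:
  i=0: ✗ (lhs fails at k=1 before rhs at j=2)
  i=1: ✗ (lhs fails at k=1 before rhs at j=3)
  i=2: ✗ (no rhs in [4,4])
  i=3: ✗ (lhs fails at k=3 before rhs at j=5)
  i=4: ✗ (no rhs in [6,6])

none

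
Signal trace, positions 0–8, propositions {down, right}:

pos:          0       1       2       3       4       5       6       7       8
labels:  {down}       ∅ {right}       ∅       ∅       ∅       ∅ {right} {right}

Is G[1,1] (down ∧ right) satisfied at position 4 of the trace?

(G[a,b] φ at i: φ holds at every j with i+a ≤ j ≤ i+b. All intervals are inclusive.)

False

Check (down ∧ right) at every j in [5,5]:
  j=5: false
Fails at j=5 → formula fails.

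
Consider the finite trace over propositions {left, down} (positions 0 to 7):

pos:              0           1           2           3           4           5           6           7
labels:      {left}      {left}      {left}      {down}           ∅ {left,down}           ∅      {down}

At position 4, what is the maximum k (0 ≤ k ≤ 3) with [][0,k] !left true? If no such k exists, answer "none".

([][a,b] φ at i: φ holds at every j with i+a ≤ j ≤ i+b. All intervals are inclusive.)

0

!left must hold from j=4 onward; find where it first fails.
  j=4: holds
  j=5: fails
Holds on [4,4], so largest k = 0.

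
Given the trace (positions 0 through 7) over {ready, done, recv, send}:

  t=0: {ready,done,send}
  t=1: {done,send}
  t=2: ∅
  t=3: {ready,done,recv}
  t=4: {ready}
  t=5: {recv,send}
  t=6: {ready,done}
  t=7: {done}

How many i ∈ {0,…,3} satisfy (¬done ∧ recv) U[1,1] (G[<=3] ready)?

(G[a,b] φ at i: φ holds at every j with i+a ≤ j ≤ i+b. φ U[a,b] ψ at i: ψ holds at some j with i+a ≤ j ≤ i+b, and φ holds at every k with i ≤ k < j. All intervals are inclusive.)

Evaluate at each i in [0,3]:
  i=0: ✗ (no rhs in [1,1])
  i=1: ✗ (no rhs in [2,2])
  i=2: ✗ (no rhs in [3,3])
  i=3: ✗ (no rhs in [4,4])
Positions where it holds: {} → 0.

0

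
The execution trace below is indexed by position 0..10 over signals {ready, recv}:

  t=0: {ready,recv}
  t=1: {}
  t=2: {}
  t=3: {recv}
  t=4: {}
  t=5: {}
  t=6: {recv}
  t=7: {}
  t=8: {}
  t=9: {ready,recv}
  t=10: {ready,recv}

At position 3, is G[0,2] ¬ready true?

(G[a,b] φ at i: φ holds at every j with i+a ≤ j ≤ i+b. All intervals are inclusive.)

True

Check ¬ready at every j in [3,5]:
  j=3: true
  j=4: true
  j=5: true
All positions satisfy it → formula holds.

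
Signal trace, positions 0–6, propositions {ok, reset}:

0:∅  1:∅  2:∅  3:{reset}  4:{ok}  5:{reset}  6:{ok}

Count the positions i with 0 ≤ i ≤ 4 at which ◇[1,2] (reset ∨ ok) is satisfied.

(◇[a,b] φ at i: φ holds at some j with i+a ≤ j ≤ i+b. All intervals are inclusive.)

4

Evaluate at each i in [0,4]:
  i=0: ✗ (none in [1,2])
  i=1: ✓ (witness j=3)
  i=2: ✓ (witness j=3)
  i=3: ✓ (witness j=4)
  i=4: ✓ (witness j=5)
Positions where it holds: {1, 2, 3, 4} → 4.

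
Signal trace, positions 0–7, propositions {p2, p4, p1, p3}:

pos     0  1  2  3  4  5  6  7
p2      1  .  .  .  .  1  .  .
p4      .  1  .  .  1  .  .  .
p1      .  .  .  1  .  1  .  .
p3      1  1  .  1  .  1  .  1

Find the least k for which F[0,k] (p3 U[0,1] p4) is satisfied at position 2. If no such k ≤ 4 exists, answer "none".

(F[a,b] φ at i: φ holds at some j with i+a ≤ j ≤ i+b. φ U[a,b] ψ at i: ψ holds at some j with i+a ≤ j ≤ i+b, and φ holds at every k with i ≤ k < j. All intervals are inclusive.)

Scan j = 2,3,… for (p3 U[0,1] p4):
  j=2: fails
  j=3: holds
First hit at j=3, so smallest k = 3-2 = 1.

1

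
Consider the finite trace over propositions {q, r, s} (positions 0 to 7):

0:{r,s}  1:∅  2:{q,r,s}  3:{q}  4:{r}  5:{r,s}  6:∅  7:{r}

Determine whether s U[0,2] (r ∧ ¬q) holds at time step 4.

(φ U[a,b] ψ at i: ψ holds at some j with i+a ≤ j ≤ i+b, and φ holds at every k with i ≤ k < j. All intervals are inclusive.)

Holds

Need some j in [4,6] with (r ∧ ¬q), and s at every k in [4,j-1].
  j=4: (r ∧ ¬q) holds; no prefix to check → satisfied.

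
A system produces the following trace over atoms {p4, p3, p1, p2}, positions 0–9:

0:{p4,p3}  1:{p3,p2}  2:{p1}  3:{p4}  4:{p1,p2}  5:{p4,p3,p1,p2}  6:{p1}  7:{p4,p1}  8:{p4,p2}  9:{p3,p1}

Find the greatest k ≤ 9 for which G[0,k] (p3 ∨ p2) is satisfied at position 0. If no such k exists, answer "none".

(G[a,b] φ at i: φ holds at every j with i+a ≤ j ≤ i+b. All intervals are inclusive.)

1

(p3 ∨ p2) must hold from j=0 onward; find where it first fails.
  j=0: holds
  j=1: holds
  j=2: fails
Holds on [0,1], so largest k = 1.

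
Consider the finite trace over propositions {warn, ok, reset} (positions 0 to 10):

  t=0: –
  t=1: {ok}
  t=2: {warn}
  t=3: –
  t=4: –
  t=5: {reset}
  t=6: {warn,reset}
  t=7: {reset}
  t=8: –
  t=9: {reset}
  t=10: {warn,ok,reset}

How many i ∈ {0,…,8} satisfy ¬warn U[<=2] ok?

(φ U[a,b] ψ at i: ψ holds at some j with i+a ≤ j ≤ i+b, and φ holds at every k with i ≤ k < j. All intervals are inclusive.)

3

Evaluate at each i in [0,8]:
  i=0: ✓ (rhs at j=1; lhs holds on [0,0])
  i=1: ✓ (rhs at j=1)
  i=2: ✗ (no rhs in [2,4])
  i=3: ✗ (no rhs in [3,5])
  i=4: ✗ (no rhs in [4,6])
  i=5: ✗ (no rhs in [5,7])
  i=6: ✗ (no rhs in [6,8])
  i=7: ✗ (no rhs in [7,9])
  i=8: ✓ (rhs at j=10; lhs holds on [8,9])
Positions where it holds: {0, 1, 8} → 3.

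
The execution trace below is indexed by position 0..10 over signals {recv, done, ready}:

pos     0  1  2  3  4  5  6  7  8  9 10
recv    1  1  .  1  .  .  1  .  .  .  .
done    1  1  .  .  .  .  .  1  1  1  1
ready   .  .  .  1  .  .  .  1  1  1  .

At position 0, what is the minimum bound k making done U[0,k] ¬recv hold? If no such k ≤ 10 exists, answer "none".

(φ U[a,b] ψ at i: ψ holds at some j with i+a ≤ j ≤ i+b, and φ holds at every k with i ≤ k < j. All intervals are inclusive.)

2

Need earliest j ≥ 0 with ¬recv, and done at every k in [0,j-1].
  j=0: rhs fails.
  j=1: rhs fails.
  j=2: rhs holds; lhs holds on [0,1]. k = 2.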